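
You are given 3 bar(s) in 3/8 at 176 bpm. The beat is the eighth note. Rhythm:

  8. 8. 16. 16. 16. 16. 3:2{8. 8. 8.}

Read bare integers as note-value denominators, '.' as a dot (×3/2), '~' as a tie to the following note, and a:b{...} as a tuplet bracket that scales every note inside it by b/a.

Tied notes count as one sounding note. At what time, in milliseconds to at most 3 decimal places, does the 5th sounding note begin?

note 5 onset = 9/2b = 1534.091ms

1. 0.0ms @ 0 + 511.364ms (3/2)
2. 511.364ms @ 3/2 + 511.364ms (3/2)
3. 1022.727ms @ 3 + 255.682ms (3/4)
4. 1278.409ms @ 15/4 + 255.682ms (3/4)
5. 1534.091ms @ 9/2 + 255.682ms (3/4)
6. 1789.773ms @ 21/4 + 255.682ms (3/4)
7. 2045.455ms @ 6 + 340.909ms (1)
8. 2386.364ms @ 7 + 340.909ms (1)
9. 2727.273ms @ 8 + 340.909ms (1)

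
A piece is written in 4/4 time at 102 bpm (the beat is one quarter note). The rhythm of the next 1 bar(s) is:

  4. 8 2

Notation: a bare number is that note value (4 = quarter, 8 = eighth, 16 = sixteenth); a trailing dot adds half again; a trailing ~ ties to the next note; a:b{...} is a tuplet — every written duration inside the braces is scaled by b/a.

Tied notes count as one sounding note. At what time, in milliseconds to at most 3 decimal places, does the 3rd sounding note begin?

1. 0.0ms @ 0 + 882.353ms (3/2)
2. 882.353ms @ 3/2 + 294.118ms (1/2)
3. 1176.471ms @ 2 + 1176.471ms (2)

note 3 onset = 2b = 1176.471ms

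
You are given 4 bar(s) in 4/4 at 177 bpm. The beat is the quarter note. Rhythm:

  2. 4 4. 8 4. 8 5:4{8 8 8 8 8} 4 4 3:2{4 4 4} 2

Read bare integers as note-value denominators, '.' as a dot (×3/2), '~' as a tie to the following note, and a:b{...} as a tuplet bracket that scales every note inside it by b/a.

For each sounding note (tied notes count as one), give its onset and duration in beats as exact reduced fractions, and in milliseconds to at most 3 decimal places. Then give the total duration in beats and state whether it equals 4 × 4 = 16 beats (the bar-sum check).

1) 0.0ms=0b +1016.949ms=3b
2) 1016.949ms=3b +338.983ms=1b
3) 1355.932ms=4b +508.475ms=3/2b
4) 1864.407ms=11/2b +169.492ms=1/2b
5) 2033.898ms=6b +508.475ms=3/2b
6) 2542.373ms=15/2b +169.492ms=1/2b
7) 2711.864ms=8b +135.593ms=2/5b
8) 2847.458ms=42/5b +135.593ms=2/5b
9) 2983.051ms=44/5b +135.593ms=2/5b
10) 3118.644ms=46/5b +135.593ms=2/5b
11) 3254.237ms=48/5b +135.593ms=2/5b
12) 3389.831ms=10b +338.983ms=1b
13) 3728.814ms=11b +338.983ms=1b
14) 4067.797ms=12b +225.989ms=2/3b
15) 4293.785ms=38/3b +225.989ms=2/3b
16) 4519.774ms=40/3b +225.989ms=2/3b
17) 4745.763ms=14b +677.966ms=2b
Σ=16b of 16 (177bpm 4/4) — PASS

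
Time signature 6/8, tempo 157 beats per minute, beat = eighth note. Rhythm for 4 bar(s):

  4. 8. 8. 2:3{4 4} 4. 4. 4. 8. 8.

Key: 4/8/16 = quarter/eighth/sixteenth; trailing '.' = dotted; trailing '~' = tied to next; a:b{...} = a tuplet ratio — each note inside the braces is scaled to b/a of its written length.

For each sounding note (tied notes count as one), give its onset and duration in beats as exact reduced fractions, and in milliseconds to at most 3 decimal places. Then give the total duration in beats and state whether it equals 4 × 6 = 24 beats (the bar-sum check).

1) 0.0ms=0b +1146.497ms=3b
2) 1146.497ms=3b +573.248ms=3/2b
3) 1719.745ms=9/2b +573.248ms=3/2b
4) 2292.994ms=6b +1146.497ms=3b
5) 3439.49ms=9b +1146.497ms=3b
6) 4585.987ms=12b +1146.497ms=3b
7) 5732.484ms=15b +1146.497ms=3b
8) 6878.981ms=18b +1146.497ms=3b
9) 8025.478ms=21b +573.248ms=3/2b
10) 8598.726ms=45/2b +573.248ms=3/2b
Σ=24b of 24 (157bpm 6/8) — PASS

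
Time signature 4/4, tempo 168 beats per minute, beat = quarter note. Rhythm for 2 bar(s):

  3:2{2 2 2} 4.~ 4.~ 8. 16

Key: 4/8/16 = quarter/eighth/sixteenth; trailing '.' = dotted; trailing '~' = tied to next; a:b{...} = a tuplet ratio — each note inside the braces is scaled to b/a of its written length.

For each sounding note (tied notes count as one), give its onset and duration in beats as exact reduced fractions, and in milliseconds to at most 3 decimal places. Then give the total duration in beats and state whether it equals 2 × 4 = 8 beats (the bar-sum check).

1) 0.0ms=0b +476.19ms=4/3b
2) 476.19ms=4/3b +476.19ms=4/3b
3) 952.381ms=8/3b +476.19ms=4/3b
4) 1428.571ms=4b +1339.286ms=15/4b
5) 2767.857ms=31/4b +89.286ms=1/4b
Σ=8b of 8 (168bpm 4/4) — PASS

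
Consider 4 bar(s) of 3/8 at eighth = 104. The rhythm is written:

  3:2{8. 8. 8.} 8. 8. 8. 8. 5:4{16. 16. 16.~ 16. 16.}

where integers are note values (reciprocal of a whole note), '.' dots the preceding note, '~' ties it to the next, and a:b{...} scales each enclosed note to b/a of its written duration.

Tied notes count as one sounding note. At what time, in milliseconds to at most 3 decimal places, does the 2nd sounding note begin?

note 2 onset = 1b = 576.923ms

1. 0.0ms @ 0 + 576.923ms (1)
2. 576.923ms @ 1 + 576.923ms (1)
3. 1153.846ms @ 2 + 576.923ms (1)
4. 1730.769ms @ 3 + 865.385ms (3/2)
5. 2596.154ms @ 9/2 + 865.385ms (3/2)
6. 3461.538ms @ 6 + 865.385ms (3/2)
7. 4326.923ms @ 15/2 + 865.385ms (3/2)
8. 5192.308ms @ 9 + 346.154ms (3/5)
9. 5538.462ms @ 48/5 + 346.154ms (3/5)
10. 5884.615ms @ 51/5 + 692.308ms (6/5)
11. 6576.923ms @ 57/5 + 346.154ms (3/5)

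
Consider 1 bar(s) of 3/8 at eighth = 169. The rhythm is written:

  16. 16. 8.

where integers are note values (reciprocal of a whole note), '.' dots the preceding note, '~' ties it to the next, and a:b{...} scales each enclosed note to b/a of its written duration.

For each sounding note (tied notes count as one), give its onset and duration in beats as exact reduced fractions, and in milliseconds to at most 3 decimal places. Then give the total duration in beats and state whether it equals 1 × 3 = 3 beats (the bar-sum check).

1) 0.0ms=0b +266.272ms=3/4b
2) 266.272ms=3/4b +266.272ms=3/4b
3) 532.544ms=3/2b +532.544ms=3/2b
Σ=3b of 3 (169bpm 3/8) — PASS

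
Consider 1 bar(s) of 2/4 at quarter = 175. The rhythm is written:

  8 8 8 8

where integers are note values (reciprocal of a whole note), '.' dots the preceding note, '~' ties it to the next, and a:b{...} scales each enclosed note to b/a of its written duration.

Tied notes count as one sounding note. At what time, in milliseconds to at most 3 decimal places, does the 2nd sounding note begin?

1. 0.0ms @ 0 + 171.429ms (1/2)
2. 171.429ms @ 1/2 + 171.429ms (1/2)
3. 342.857ms @ 1 + 171.429ms (1/2)
4. 514.286ms @ 3/2 + 171.429ms (1/2)

note 2 onset = 1/2b = 171.429ms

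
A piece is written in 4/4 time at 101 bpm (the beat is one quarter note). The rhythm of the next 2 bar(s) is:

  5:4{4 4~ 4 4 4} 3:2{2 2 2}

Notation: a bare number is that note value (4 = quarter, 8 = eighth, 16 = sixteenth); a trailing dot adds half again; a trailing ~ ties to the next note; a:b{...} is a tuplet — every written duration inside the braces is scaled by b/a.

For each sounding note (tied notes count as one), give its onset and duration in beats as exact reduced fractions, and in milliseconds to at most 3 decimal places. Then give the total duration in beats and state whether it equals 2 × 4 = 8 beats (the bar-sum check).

1) 0.0ms=0b +475.248ms=4/5b
2) 475.248ms=4/5b +950.495ms=8/5b
3) 1425.743ms=12/5b +475.248ms=4/5b
4) 1900.99ms=16/5b +475.248ms=4/5b
5) 2376.238ms=4b +792.079ms=4/3b
6) 3168.317ms=16/3b +792.079ms=4/3b
7) 3960.396ms=20/3b +792.079ms=4/3b
Σ=8b of 8 (101bpm 4/4) — PASS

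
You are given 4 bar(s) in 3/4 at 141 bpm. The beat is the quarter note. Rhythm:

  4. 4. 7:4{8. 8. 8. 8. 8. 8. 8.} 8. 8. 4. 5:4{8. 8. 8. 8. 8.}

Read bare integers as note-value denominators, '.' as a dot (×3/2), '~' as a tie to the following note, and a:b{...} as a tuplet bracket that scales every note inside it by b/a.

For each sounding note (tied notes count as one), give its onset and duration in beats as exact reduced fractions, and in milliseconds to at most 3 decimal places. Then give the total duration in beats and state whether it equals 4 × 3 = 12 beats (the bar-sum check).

1) 0.0ms=0b +638.298ms=3/2b
2) 638.298ms=3/2b +638.298ms=3/2b
3) 1276.596ms=3b +182.371ms=3/7b
4) 1458.967ms=24/7b +182.371ms=3/7b
5) 1641.337ms=27/7b +182.371ms=3/7b
6) 1823.708ms=30/7b +182.371ms=3/7b
7) 2006.079ms=33/7b +182.371ms=3/7b
8) 2188.45ms=36/7b +182.371ms=3/7b
9) 2370.821ms=39/7b +182.371ms=3/7b
10) 2553.191ms=6b +319.149ms=3/4b
11) 2872.34ms=27/4b +319.149ms=3/4b
12) 3191.489ms=15/2b +638.298ms=3/2b
13) 3829.787ms=9b +255.319ms=3/5b
14) 4085.106ms=48/5b +255.319ms=3/5b
15) 4340.426ms=51/5b +255.319ms=3/5b
16) 4595.745ms=54/5b +255.319ms=3/5b
17) 4851.064ms=57/5b +255.319ms=3/5b
Σ=12b of 12 (141bpm 3/4) — PASS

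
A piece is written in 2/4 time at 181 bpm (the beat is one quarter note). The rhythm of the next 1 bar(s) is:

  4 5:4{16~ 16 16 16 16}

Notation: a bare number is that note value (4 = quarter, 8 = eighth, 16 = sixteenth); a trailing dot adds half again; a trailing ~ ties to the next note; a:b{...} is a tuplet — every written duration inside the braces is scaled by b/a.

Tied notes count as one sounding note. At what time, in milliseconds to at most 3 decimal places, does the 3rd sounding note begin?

note 3 onset = 7/5b = 464.088ms

1. 0.0ms @ 0 + 331.492ms (1)
2. 331.492ms @ 1 + 132.597ms (2/5)
3. 464.088ms @ 7/5 + 66.298ms (1/5)
4. 530.387ms @ 8/5 + 66.298ms (1/5)
5. 596.685ms @ 9/5 + 66.298ms (1/5)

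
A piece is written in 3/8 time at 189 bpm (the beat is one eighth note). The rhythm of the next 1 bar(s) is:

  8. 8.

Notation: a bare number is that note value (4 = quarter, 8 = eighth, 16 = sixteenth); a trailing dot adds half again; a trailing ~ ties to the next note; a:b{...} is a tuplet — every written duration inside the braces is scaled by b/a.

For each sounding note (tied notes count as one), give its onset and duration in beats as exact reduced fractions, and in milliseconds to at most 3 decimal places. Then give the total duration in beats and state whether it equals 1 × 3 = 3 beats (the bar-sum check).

1) 0.0ms=0b +476.19ms=3/2b
2) 476.19ms=3/2b +476.19ms=3/2b
Σ=3b of 3 (189bpm 3/8) — PASS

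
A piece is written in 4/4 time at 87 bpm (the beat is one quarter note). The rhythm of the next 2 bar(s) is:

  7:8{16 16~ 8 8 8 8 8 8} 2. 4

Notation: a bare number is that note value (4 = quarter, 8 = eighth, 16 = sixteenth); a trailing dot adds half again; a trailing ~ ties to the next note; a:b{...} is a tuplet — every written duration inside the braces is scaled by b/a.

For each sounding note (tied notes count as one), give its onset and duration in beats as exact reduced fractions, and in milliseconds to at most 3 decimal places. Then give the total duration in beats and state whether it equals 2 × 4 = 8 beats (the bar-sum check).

1) 0.0ms=0b +197.044ms=2/7b
2) 197.044ms=2/7b +591.133ms=6/7b
3) 788.177ms=8/7b +394.089ms=4/7b
4) 1182.266ms=12/7b +394.089ms=4/7b
5) 1576.355ms=16/7b +394.089ms=4/7b
6) 1970.443ms=20/7b +394.089ms=4/7b
7) 2364.532ms=24/7b +394.089ms=4/7b
8) 2758.621ms=4b +2068.966ms=3b
9) 4827.586ms=7b +689.655ms=1b
Σ=8b of 8 (87bpm 4/4) — PASS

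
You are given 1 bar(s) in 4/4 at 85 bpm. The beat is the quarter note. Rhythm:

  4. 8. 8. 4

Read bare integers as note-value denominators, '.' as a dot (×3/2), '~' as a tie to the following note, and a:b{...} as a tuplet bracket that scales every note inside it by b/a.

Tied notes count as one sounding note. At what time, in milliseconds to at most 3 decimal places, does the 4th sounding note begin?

note 4 onset = 3b = 2117.647ms

1. 0.0ms @ 0 + 1058.824ms (3/2)
2. 1058.824ms @ 3/2 + 529.412ms (3/4)
3. 1588.235ms @ 9/4 + 529.412ms (3/4)
4. 2117.647ms @ 3 + 705.882ms (1)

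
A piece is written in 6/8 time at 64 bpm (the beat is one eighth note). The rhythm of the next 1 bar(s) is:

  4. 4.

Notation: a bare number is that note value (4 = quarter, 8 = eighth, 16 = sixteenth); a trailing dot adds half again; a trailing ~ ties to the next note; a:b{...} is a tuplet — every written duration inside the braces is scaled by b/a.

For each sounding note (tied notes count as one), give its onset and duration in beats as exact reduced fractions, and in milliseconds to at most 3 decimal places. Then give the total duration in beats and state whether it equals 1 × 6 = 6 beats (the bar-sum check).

1) 0.0ms=0b +2812.5ms=3b
2) 2812.5ms=3b +2812.5ms=3b
Σ=6b of 6 (64bpm 6/8) — PASS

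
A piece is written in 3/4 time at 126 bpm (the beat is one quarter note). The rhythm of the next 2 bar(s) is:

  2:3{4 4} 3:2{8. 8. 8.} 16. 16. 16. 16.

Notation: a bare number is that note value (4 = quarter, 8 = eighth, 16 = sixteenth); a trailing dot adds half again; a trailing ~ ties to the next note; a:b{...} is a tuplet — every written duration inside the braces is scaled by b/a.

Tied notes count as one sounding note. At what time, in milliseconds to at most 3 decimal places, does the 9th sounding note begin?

1. 0.0ms @ 0 + 714.286ms (3/2)
2. 714.286ms @ 3/2 + 714.286ms (3/2)
3. 1428.571ms @ 3 + 238.095ms (1/2)
4. 1666.667ms @ 7/2 + 238.095ms (1/2)
5. 1904.762ms @ 4 + 238.095ms (1/2)
6. 2142.857ms @ 9/2 + 178.571ms (3/8)
7. 2321.429ms @ 39/8 + 178.571ms (3/8)
8. 2500.0ms @ 21/4 + 178.571ms (3/8)
9. 2678.571ms @ 45/8 + 178.571ms (3/8)

note 9 onset = 45/8b = 2678.571ms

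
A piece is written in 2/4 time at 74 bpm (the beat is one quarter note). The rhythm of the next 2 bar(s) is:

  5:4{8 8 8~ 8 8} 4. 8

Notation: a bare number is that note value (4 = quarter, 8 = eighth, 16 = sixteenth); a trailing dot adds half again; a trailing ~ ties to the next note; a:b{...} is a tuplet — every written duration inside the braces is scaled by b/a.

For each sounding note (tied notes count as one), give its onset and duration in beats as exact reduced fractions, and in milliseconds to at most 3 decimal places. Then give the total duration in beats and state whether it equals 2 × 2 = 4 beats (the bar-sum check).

1) 0.0ms=0b +324.324ms=2/5b
2) 324.324ms=2/5b +324.324ms=2/5b
3) 648.649ms=4/5b +648.649ms=4/5b
4) 1297.297ms=8/5b +324.324ms=2/5b
5) 1621.622ms=2b +1216.216ms=3/2b
6) 2837.838ms=7/2b +405.405ms=1/2b
Σ=4b of 4 (74bpm 2/4) — PASS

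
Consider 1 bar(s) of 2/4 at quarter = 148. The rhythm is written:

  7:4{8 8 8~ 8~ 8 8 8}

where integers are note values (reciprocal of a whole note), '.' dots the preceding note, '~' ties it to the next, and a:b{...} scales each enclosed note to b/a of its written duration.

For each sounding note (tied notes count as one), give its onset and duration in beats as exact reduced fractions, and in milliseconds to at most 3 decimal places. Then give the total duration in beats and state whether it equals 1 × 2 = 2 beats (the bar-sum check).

1) 0.0ms=0b +115.83ms=2/7b
2) 115.83ms=2/7b +115.83ms=2/7b
3) 231.66ms=4/7b +347.49ms=6/7b
4) 579.151ms=10/7b +115.83ms=2/7b
5) 694.981ms=12/7b +115.83ms=2/7b
Σ=2b of 2 (148bpm 2/4) — PASS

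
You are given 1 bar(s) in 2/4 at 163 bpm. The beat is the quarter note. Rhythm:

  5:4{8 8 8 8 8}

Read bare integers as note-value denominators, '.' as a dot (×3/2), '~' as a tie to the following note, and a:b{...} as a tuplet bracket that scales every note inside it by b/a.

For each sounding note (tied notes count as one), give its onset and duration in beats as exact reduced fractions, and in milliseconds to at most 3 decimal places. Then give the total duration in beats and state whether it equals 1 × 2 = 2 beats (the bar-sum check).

1) 0.0ms=0b +147.239ms=2/5b
2) 147.239ms=2/5b +147.239ms=2/5b
3) 294.479ms=4/5b +147.239ms=2/5b
4) 441.718ms=6/5b +147.239ms=2/5b
5) 588.957ms=8/5b +147.239ms=2/5b
Σ=2b of 2 (163bpm 2/4) — PASS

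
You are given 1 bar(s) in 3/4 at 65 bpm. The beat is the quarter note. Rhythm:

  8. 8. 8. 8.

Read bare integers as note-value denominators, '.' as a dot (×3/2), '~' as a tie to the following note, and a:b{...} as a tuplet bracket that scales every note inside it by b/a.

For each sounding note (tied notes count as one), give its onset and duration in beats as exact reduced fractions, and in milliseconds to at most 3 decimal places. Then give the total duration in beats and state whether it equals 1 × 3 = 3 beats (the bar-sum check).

1) 0.0ms=0b +692.308ms=3/4b
2) 692.308ms=3/4b +692.308ms=3/4b
3) 1384.615ms=3/2b +692.308ms=3/4b
4) 2076.923ms=9/4b +692.308ms=3/4b
Σ=3b of 3 (65bpm 3/4) — PASS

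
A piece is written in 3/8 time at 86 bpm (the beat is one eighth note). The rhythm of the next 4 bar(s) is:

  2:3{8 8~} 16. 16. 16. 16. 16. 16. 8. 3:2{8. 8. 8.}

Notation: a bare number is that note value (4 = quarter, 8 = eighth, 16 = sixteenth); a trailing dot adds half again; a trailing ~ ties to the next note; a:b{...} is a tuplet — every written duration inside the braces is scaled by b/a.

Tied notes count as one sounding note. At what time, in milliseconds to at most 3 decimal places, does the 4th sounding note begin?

note 4 onset = 9/2b = 3139.535ms

1. 0.0ms @ 0 + 1046.512ms (3/2)
2. 1046.512ms @ 3/2 + 1569.767ms (9/4)
3. 2616.279ms @ 15/4 + 523.256ms (3/4)
4. 3139.535ms @ 9/2 + 523.256ms (3/4)
5. 3662.791ms @ 21/4 + 523.256ms (3/4)
6. 4186.047ms @ 6 + 523.256ms (3/4)
7. 4709.302ms @ 27/4 + 523.256ms (3/4)
8. 5232.558ms @ 15/2 + 1046.512ms (3/2)
9. 6279.07ms @ 9 + 697.674ms (1)
10. 6976.744ms @ 10 + 697.674ms (1)
11. 7674.419ms @ 11 + 697.674ms (1)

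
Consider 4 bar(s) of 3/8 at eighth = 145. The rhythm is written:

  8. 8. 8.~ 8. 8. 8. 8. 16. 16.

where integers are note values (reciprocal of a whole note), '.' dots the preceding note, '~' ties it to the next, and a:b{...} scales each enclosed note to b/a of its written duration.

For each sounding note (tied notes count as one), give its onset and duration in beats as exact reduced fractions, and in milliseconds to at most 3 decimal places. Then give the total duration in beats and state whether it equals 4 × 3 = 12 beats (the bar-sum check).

1) 0.0ms=0b +620.69ms=3/2b
2) 620.69ms=3/2b +620.69ms=3/2b
3) 1241.379ms=3b +1241.379ms=3b
4) 2482.759ms=6b +620.69ms=3/2b
5) 3103.448ms=15/2b +620.69ms=3/2b
6) 3724.138ms=9b +620.69ms=3/2b
7) 4344.828ms=21/2b +310.345ms=3/4b
8) 4655.172ms=45/4b +310.345ms=3/4b
Σ=12b of 12 (145bpm 3/8) — PASS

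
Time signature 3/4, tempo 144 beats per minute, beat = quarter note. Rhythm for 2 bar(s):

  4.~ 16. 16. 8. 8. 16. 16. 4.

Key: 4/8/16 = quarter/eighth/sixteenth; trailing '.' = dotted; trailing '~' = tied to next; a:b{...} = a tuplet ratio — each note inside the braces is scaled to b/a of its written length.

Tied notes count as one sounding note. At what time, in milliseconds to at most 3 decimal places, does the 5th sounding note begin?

1. 0.0ms @ 0 + 781.25ms (15/8)
2. 781.25ms @ 15/8 + 156.25ms (3/8)
3. 937.5ms @ 9/4 + 312.5ms (3/4)
4. 1250.0ms @ 3 + 312.5ms (3/4)
5. 1562.5ms @ 15/4 + 156.25ms (3/8)
6. 1718.75ms @ 33/8 + 156.25ms (3/8)
7. 1875.0ms @ 9/2 + 625.0ms (3/2)

note 5 onset = 15/4b = 1562.5ms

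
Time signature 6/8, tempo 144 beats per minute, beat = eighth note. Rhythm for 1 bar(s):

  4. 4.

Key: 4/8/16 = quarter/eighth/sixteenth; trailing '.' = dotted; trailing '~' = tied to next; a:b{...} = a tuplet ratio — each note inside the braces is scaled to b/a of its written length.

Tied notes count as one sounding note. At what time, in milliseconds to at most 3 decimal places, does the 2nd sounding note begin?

1. 0.0ms @ 0 + 1250.0ms (3)
2. 1250.0ms @ 3 + 1250.0ms (3)

note 2 onset = 3b = 1250.0ms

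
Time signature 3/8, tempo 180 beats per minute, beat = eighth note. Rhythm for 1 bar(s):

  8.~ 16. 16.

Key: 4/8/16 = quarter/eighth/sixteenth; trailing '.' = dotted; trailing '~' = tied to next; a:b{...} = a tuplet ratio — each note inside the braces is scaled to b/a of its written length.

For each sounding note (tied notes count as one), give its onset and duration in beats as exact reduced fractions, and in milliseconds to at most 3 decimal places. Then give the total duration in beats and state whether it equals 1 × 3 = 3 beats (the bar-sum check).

1) 0.0ms=0b +750.0ms=9/4b
2) 750.0ms=9/4b +250.0ms=3/4b
Σ=3b of 3 (180bpm 3/8) — PASS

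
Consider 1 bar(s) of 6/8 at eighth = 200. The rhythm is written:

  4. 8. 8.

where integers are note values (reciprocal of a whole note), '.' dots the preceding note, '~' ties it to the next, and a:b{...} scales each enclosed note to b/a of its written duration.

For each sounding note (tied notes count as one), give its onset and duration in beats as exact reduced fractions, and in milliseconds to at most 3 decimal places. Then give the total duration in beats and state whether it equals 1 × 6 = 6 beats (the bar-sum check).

1) 0.0ms=0b +900.0ms=3b
2) 900.0ms=3b +450.0ms=3/2b
3) 1350.0ms=9/2b +450.0ms=3/2b
Σ=6b of 6 (200bpm 6/8) — PASS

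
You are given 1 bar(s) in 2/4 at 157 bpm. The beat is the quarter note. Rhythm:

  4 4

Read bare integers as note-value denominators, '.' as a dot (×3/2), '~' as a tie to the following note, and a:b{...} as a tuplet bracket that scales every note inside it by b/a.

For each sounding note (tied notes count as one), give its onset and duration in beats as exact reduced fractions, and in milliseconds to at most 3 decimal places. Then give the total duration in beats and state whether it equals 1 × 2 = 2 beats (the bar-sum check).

1) 0.0ms=0b +382.166ms=1b
2) 382.166ms=1b +382.166ms=1b
Σ=2b of 2 (157bpm 2/4) — PASS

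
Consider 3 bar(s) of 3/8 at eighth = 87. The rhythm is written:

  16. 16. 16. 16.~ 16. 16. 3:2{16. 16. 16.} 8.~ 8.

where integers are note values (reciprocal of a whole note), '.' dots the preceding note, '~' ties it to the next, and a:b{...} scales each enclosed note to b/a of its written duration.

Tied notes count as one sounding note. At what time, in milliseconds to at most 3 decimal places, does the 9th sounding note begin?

note 9 onset = 6b = 4137.931ms

1. 0.0ms @ 0 + 517.241ms (3/4)
2. 517.241ms @ 3/4 + 517.241ms (3/4)
3. 1034.483ms @ 3/2 + 517.241ms (3/4)
4. 1551.724ms @ 9/4 + 1034.483ms (3/2)
5. 2586.207ms @ 15/4 + 517.241ms (3/4)
6. 3103.448ms @ 9/2 + 344.828ms (1/2)
7. 3448.276ms @ 5 + 344.828ms (1/2)
8. 3793.103ms @ 11/2 + 344.828ms (1/2)
9. 4137.931ms @ 6 + 2068.966ms (3)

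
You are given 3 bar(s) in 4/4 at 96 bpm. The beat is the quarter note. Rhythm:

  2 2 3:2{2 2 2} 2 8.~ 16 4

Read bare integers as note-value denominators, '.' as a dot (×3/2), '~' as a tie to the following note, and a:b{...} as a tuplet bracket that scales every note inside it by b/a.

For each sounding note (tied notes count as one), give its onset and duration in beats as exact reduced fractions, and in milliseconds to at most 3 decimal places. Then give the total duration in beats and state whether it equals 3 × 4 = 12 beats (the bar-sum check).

1) 0.0ms=0b +1250.0ms=2b
2) 1250.0ms=2b +1250.0ms=2b
3) 2500.0ms=4b +833.333ms=4/3b
4) 3333.333ms=16/3b +833.333ms=4/3b
5) 4166.667ms=20/3b +833.333ms=4/3b
6) 5000.0ms=8b +1250.0ms=2b
7) 6250.0ms=10b +625.0ms=1b
8) 6875.0ms=11b +625.0ms=1b
Σ=12b of 12 (96bpm 4/4) — PASS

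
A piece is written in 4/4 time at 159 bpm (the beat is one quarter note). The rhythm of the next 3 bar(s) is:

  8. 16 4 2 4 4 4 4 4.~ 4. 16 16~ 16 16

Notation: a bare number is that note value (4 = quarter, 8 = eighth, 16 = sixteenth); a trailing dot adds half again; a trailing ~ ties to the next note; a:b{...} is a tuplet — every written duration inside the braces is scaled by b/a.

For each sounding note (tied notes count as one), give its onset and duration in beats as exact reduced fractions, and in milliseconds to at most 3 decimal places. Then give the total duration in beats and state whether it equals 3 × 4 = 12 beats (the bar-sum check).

1) 0.0ms=0b +283.019ms=3/4b
2) 283.019ms=3/4b +94.34ms=1/4b
3) 377.358ms=1b +377.358ms=1b
4) 754.717ms=2b +754.717ms=2b
5) 1509.434ms=4b +377.358ms=1b
6) 1886.792ms=5b +377.358ms=1b
7) 2264.151ms=6b +377.358ms=1b
8) 2641.509ms=7b +377.358ms=1b
9) 3018.868ms=8b +1132.075ms=3b
10) 4150.943ms=11b +94.34ms=1/4b
11) 4245.283ms=45/4b +188.679ms=1/2b
12) 4433.962ms=47/4b +94.34ms=1/4b
Σ=12b of 12 (159bpm 4/4) — PASS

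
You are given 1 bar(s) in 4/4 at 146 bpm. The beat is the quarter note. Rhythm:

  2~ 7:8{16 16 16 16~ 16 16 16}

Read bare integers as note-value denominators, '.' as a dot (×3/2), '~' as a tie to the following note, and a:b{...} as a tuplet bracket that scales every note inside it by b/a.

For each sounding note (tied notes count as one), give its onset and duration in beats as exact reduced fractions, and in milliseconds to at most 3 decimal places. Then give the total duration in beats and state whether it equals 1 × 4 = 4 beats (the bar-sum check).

1) 0.0ms=0b +939.335ms=16/7b
2) 939.335ms=16/7b +117.417ms=2/7b
3) 1056.751ms=18/7b +117.417ms=2/7b
4) 1174.168ms=20/7b +234.834ms=4/7b
5) 1409.002ms=24/7b +117.417ms=2/7b
6) 1526.419ms=26/7b +117.417ms=2/7b
Σ=4b of 4 (146bpm 4/4) — PASS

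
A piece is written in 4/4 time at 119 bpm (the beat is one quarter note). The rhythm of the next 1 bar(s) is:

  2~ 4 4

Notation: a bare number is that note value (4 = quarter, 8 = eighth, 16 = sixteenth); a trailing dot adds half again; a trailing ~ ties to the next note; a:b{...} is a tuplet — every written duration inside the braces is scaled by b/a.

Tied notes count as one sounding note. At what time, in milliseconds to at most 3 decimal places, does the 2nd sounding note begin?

note 2 onset = 3b = 1512.605ms

1. 0.0ms @ 0 + 1512.605ms (3)
2. 1512.605ms @ 3 + 504.202ms (1)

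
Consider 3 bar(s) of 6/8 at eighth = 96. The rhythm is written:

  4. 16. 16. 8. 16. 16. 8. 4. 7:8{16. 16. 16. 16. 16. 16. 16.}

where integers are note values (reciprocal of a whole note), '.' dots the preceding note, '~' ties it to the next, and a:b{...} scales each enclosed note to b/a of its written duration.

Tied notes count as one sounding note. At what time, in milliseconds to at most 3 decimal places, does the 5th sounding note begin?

1. 0.0ms @ 0 + 1875.0ms (3)
2. 1875.0ms @ 3 + 468.75ms (3/4)
3. 2343.75ms @ 15/4 + 468.75ms (3/4)
4. 2812.5ms @ 9/2 + 937.5ms (3/2)
5. 3750.0ms @ 6 + 468.75ms (3/4)
6. 4218.75ms @ 27/4 + 468.75ms (3/4)
7. 4687.5ms @ 15/2 + 937.5ms (3/2)
8. 5625.0ms @ 9 + 1875.0ms (3)
9. 7500.0ms @ 12 + 535.714ms (6/7)
10. 8035.714ms @ 90/7 + 535.714ms (6/7)
11. 8571.429ms @ 96/7 + 535.714ms (6/7)
12. 9107.143ms @ 102/7 + 535.714ms (6/7)
13. 9642.857ms @ 108/7 + 535.714ms (6/7)
14. 10178.571ms @ 114/7 + 535.714ms (6/7)
15. 10714.286ms @ 120/7 + 535.714ms (6/7)

note 5 onset = 6b = 3750.0ms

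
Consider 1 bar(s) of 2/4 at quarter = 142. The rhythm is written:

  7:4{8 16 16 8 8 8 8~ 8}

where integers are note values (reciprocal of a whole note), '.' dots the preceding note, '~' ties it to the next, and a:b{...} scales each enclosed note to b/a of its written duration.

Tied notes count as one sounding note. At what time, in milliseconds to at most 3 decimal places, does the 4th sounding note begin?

1. 0.0ms @ 0 + 120.724ms (2/7)
2. 120.724ms @ 2/7 + 60.362ms (1/7)
3. 181.087ms @ 3/7 + 60.362ms (1/7)
4. 241.449ms @ 4/7 + 120.724ms (2/7)
5. 362.173ms @ 6/7 + 120.724ms (2/7)
6. 482.897ms @ 8/7 + 120.724ms (2/7)
7. 603.622ms @ 10/7 + 241.449ms (4/7)

note 4 onset = 4/7b = 241.449ms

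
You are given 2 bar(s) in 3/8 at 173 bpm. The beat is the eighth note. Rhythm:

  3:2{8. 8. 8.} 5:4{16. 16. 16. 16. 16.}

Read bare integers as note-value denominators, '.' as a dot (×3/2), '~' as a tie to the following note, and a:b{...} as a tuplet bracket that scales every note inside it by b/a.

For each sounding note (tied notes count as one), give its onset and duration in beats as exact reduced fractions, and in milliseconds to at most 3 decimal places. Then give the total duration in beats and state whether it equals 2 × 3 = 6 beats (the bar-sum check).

1) 0.0ms=0b +346.821ms=1b
2) 346.821ms=1b +346.821ms=1b
3) 693.642ms=2b +346.821ms=1b
4) 1040.462ms=3b +208.092ms=3/5b
5) 1248.555ms=18/5b +208.092ms=3/5b
6) 1456.647ms=21/5b +208.092ms=3/5b
7) 1664.74ms=24/5b +208.092ms=3/5b
8) 1872.832ms=27/5b +208.092ms=3/5b
Σ=6b of 6 (173bpm 3/8) — PASS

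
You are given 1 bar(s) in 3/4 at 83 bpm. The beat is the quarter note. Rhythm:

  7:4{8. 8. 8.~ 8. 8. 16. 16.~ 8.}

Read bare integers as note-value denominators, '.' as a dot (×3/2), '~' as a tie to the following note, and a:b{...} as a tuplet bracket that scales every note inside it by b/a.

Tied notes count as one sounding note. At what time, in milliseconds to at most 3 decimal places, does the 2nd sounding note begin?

note 2 onset = 3/7b = 309.811ms

1. 0.0ms @ 0 + 309.811ms (3/7)
2. 309.811ms @ 3/7 + 309.811ms (3/7)
3. 619.621ms @ 6/7 + 619.621ms (6/7)
4. 1239.243ms @ 12/7 + 309.811ms (3/7)
5. 1549.053ms @ 15/7 + 154.905ms (3/14)
6. 1703.959ms @ 33/14 + 464.716ms (9/14)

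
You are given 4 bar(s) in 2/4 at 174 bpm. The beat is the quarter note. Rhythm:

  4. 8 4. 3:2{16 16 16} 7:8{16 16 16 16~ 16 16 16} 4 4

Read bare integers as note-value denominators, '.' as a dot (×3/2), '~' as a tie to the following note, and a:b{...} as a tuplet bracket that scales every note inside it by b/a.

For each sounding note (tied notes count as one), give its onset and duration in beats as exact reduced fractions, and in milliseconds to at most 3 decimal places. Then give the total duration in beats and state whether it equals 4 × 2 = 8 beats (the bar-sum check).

1) 0.0ms=0b +517.241ms=3/2b
2) 517.241ms=3/2b +172.414ms=1/2b
3) 689.655ms=2b +517.241ms=3/2b
4) 1206.897ms=7/2b +57.471ms=1/6b
5) 1264.368ms=11/3b +57.471ms=1/6b
6) 1321.839ms=23/6b +57.471ms=1/6b
7) 1379.31ms=4b +98.522ms=2/7b
8) 1477.833ms=30/7b +98.522ms=2/7b
9) 1576.355ms=32/7b +98.522ms=2/7b
10) 1674.877ms=34/7b +197.044ms=4/7b
11) 1871.921ms=38/7b +98.522ms=2/7b
12) 1970.443ms=40/7b +98.522ms=2/7b
13) 2068.966ms=6b +344.828ms=1b
14) 2413.793ms=7b +344.828ms=1b
Σ=8b of 8 (174bpm 2/4) — PASS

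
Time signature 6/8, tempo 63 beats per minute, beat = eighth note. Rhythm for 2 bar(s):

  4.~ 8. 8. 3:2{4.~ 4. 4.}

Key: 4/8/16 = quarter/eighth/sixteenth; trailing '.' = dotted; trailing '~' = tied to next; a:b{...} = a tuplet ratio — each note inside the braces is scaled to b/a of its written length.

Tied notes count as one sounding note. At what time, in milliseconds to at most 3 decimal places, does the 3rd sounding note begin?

1. 0.0ms @ 0 + 4285.714ms (9/2)
2. 4285.714ms @ 9/2 + 1428.571ms (3/2)
3. 5714.286ms @ 6 + 3809.524ms (4)
4. 9523.81ms @ 10 + 1904.762ms (2)

note 3 onset = 6b = 5714.286ms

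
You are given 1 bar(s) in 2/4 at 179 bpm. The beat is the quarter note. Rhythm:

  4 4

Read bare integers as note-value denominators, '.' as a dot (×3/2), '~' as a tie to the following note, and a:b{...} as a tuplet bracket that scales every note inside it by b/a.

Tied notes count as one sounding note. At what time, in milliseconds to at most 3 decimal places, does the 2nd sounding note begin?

note 2 onset = 1b = 335.196ms

1. 0.0ms @ 0 + 335.196ms (1)
2. 335.196ms @ 1 + 335.196ms (1)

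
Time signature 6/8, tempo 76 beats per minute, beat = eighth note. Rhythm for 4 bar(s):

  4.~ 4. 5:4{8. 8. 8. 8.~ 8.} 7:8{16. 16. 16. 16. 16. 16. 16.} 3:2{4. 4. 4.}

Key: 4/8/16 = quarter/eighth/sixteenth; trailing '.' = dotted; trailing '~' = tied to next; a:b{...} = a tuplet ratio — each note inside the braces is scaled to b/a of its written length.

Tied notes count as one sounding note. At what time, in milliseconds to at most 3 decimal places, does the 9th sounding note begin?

note 9 onset = 102/7b = 11503.759ms

1. 0.0ms @ 0 + 4736.842ms (6)
2. 4736.842ms @ 6 + 947.368ms (6/5)
3. 5684.211ms @ 36/5 + 947.368ms (6/5)
4. 6631.579ms @ 42/5 + 947.368ms (6/5)
5. 7578.947ms @ 48/5 + 1894.737ms (12/5)
6. 9473.684ms @ 12 + 676.692ms (6/7)
7. 10150.376ms @ 90/7 + 676.692ms (6/7)
8. 10827.068ms @ 96/7 + 676.692ms (6/7)
9. 11503.759ms @ 102/7 + 676.692ms (6/7)
10. 12180.451ms @ 108/7 + 676.692ms (6/7)
11. 12857.143ms @ 114/7 + 676.692ms (6/7)
12. 13533.835ms @ 120/7 + 676.692ms (6/7)
13. 14210.526ms @ 18 + 1578.947ms (2)
14. 15789.474ms @ 20 + 1578.947ms (2)
15. 17368.421ms @ 22 + 1578.947ms (2)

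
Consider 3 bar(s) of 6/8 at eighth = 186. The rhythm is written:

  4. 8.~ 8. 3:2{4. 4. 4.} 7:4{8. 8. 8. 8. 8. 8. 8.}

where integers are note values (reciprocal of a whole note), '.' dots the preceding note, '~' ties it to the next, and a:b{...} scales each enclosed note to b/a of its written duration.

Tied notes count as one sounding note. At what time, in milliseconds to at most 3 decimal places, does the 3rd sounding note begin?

note 3 onset = 6b = 1935.484ms

1. 0.0ms @ 0 + 967.742ms (3)
2. 967.742ms @ 3 + 967.742ms (3)
3. 1935.484ms @ 6 + 645.161ms (2)
4. 2580.645ms @ 8 + 645.161ms (2)
5. 3225.806ms @ 10 + 645.161ms (2)
6. 3870.968ms @ 12 + 276.498ms (6/7)
7. 4147.465ms @ 90/7 + 276.498ms (6/7)
8. 4423.963ms @ 96/7 + 276.498ms (6/7)
9. 4700.461ms @ 102/7 + 276.498ms (6/7)
10. 4976.959ms @ 108/7 + 276.498ms (6/7)
11. 5253.456ms @ 114/7 + 276.498ms (6/7)
12. 5529.954ms @ 120/7 + 276.498ms (6/7)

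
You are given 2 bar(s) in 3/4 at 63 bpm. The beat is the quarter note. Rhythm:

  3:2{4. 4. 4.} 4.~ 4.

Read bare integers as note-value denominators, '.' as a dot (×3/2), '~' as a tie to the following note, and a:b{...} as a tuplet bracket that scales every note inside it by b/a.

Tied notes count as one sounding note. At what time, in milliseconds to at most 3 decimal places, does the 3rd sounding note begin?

note 3 onset = 2b = 1904.762ms

1. 0.0ms @ 0 + 952.381ms (1)
2. 952.381ms @ 1 + 952.381ms (1)
3. 1904.762ms @ 2 + 952.381ms (1)
4. 2857.143ms @ 3 + 2857.143ms (3)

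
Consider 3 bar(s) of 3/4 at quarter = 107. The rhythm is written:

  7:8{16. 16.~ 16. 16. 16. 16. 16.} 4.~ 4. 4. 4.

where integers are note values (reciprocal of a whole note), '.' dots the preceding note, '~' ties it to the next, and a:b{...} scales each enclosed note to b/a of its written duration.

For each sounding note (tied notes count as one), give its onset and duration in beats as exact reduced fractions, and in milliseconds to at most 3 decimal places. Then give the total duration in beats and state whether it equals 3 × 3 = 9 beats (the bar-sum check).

1) 0.0ms=0b +240.32ms=3/7b
2) 240.32ms=3/7b +480.641ms=6/7b
3) 720.961ms=9/7b +240.32ms=3/7b
4) 961.282ms=12/7b +240.32ms=3/7b
5) 1201.602ms=15/7b +240.32ms=3/7b
6) 1441.923ms=18/7b +240.32ms=3/7b
7) 1682.243ms=3b +1682.243ms=3b
8) 3364.486ms=6b +841.121ms=3/2b
9) 4205.607ms=15/2b +841.121ms=3/2b
Σ=9b of 9 (107bpm 3/4) — PASS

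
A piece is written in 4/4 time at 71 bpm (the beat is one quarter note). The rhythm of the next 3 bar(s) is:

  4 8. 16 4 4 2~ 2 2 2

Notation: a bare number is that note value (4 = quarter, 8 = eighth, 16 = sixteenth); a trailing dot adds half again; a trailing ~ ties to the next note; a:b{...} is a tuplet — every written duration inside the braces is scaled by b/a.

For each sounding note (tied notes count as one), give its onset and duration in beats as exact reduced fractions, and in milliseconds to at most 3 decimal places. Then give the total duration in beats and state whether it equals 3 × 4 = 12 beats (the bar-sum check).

1) 0.0ms=0b +845.07ms=1b
2) 845.07ms=1b +633.803ms=3/4b
3) 1478.873ms=7/4b +211.268ms=1/4b
4) 1690.141ms=2b +845.07ms=1b
5) 2535.211ms=3b +845.07ms=1b
6) 3380.282ms=4b +3380.282ms=4b
7) 6760.563ms=8b +1690.141ms=2b
8) 8450.704ms=10b +1690.141ms=2b
Σ=12b of 12 (71bpm 4/4) — PASS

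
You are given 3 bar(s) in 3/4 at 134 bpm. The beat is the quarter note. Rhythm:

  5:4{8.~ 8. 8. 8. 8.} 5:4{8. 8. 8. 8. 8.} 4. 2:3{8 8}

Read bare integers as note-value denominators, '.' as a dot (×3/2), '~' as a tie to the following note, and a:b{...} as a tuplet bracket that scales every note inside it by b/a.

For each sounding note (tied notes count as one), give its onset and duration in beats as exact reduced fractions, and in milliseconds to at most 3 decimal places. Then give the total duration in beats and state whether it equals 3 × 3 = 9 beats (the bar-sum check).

1) 0.0ms=0b +537.313ms=6/5b
2) 537.313ms=6/5b +268.657ms=3/5b
3) 805.97ms=9/5b +268.657ms=3/5b
4) 1074.627ms=12/5b +268.657ms=3/5b
5) 1343.284ms=3b +268.657ms=3/5b
6) 1611.94ms=18/5b +268.657ms=3/5b
7) 1880.597ms=21/5b +268.657ms=3/5b
8) 2149.254ms=24/5b +268.657ms=3/5b
9) 2417.91ms=27/5b +268.657ms=3/5b
10) 2686.567ms=6b +671.642ms=3/2b
11) 3358.209ms=15/2b +335.821ms=3/4b
12) 3694.03ms=33/4b +335.821ms=3/4b
Σ=9b of 9 (134bpm 3/4) — PASS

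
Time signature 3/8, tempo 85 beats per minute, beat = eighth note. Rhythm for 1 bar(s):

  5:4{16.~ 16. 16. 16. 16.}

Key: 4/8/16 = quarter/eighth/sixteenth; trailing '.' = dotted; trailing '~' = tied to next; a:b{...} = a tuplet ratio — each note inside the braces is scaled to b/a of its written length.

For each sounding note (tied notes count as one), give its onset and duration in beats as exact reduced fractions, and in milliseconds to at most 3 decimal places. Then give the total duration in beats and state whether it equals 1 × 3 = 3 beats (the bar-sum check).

1) 0.0ms=0b +847.059ms=6/5b
2) 847.059ms=6/5b +423.529ms=3/5b
3) 1270.588ms=9/5b +423.529ms=3/5b
4) 1694.118ms=12/5b +423.529ms=3/5b
Σ=3b of 3 (85bpm 3/8) — PASS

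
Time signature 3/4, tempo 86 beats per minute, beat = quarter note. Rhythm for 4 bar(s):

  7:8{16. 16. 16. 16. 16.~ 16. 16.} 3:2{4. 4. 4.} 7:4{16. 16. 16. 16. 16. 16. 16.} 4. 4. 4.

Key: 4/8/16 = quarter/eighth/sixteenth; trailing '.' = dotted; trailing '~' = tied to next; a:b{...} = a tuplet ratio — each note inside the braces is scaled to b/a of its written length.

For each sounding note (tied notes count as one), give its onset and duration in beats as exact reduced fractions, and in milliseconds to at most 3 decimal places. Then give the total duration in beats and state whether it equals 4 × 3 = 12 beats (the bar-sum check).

1) 0.0ms=0b +299.003ms=3/7b
2) 299.003ms=3/7b +299.003ms=3/7b
3) 598.007ms=6/7b +299.003ms=3/7b
4) 897.01ms=9/7b +299.003ms=3/7b
5) 1196.013ms=12/7b +598.007ms=6/7b
6) 1794.02ms=18/7b +299.003ms=3/7b
7) 2093.023ms=3b +697.674ms=1b
8) 2790.698ms=4b +697.674ms=1b
9) 3488.372ms=5b +697.674ms=1b
10) 4186.047ms=6b +149.502ms=3/14b
11) 4335.548ms=87/14b +149.502ms=3/14b
12) 4485.05ms=45/7b +149.502ms=3/14b
13) 4634.551ms=93/14b +149.502ms=3/14b
14) 4784.053ms=48/7b +149.502ms=3/14b
15) 4933.555ms=99/14b +149.502ms=3/14b
16) 5083.056ms=51/7b +149.502ms=3/14b
17) 5232.558ms=15/2b +1046.512ms=3/2b
18) 6279.07ms=9b +1046.512ms=3/2b
19) 7325.581ms=21/2b +1046.512ms=3/2b
Σ=12b of 12 (86bpm 3/4) — PASS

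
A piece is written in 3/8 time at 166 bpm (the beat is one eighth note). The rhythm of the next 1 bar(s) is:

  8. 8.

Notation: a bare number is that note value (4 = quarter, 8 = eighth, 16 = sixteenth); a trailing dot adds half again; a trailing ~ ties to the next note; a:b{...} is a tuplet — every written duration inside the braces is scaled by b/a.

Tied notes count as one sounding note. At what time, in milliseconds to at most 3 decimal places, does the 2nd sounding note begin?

note 2 onset = 3/2b = 542.169ms

1. 0.0ms @ 0 + 542.169ms (3/2)
2. 542.169ms @ 3/2 + 542.169ms (3/2)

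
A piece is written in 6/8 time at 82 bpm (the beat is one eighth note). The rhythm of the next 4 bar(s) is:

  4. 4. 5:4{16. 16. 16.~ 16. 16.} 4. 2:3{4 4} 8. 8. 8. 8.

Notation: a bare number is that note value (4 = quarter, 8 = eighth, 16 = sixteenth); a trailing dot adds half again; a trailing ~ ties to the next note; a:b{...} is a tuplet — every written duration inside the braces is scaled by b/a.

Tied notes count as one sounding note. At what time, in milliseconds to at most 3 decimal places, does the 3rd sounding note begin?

note 3 onset = 6b = 4390.244ms

1. 0.0ms @ 0 + 2195.122ms (3)
2. 2195.122ms @ 3 + 2195.122ms (3)
3. 4390.244ms @ 6 + 439.024ms (3/5)
4. 4829.268ms @ 33/5 + 439.024ms (3/5)
5. 5268.293ms @ 36/5 + 878.049ms (6/5)
6. 6146.341ms @ 42/5 + 439.024ms (3/5)
7. 6585.366ms @ 9 + 2195.122ms (3)
8. 8780.488ms @ 12 + 2195.122ms (3)
9. 10975.61ms @ 15 + 2195.122ms (3)
10. 13170.732ms @ 18 + 1097.561ms (3/2)
11. 14268.293ms @ 39/2 + 1097.561ms (3/2)
12. 15365.854ms @ 21 + 1097.561ms (3/2)
13. 16463.415ms @ 45/2 + 1097.561ms (3/2)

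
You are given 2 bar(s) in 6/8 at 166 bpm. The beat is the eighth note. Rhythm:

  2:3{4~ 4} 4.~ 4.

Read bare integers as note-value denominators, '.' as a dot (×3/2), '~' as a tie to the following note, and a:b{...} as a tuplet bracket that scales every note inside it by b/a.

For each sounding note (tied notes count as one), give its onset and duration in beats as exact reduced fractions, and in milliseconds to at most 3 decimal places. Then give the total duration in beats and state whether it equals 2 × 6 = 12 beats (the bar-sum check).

1) 0.0ms=0b +2168.675ms=6b
2) 2168.675ms=6b +2168.675ms=6b
Σ=12b of 12 (166bpm 6/8) — PASS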